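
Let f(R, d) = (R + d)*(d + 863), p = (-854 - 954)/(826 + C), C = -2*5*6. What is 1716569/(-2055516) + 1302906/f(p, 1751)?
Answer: -329903234407141/599755582813116 ≈ -0.55006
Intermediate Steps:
C = -60 (C = -10*6 = -60)
p = -904/383 (p = (-854 - 954)/(826 - 60) = -1808/766 = -1808*1/766 = -904/383 ≈ -2.3603)
f(R, d) = (863 + d)*(R + d) (f(R, d) = (R + d)*(863 + d) = (863 + d)*(R + d))
1716569/(-2055516) + 1302906/f(p, 1751) = 1716569/(-2055516) + 1302906/(1751² + 863*(-904/383) + 863*1751 - 904/383*1751) = 1716569*(-1/2055516) + 1302906/(3066001 - 780152/383 + 1511113 - 1582904/383) = -1716569/2055516 + 1302906/(1750671606/383) = -1716569/2055516 + 1302906*(383/1750671606) = -1716569/2055516 + 83168833/291778601 = -329903234407141/599755582813116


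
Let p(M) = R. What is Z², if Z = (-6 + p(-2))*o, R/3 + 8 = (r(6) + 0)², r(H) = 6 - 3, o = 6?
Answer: 324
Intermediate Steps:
r(H) = 3
R = 3 (R = -24 + 3*(3 + 0)² = -24 + 3*3² = -24 + 3*9 = -24 + 27 = 3)
p(M) = 3
Z = -18 (Z = (-6 + 3)*6 = -3*6 = -18)
Z² = (-18)² = 324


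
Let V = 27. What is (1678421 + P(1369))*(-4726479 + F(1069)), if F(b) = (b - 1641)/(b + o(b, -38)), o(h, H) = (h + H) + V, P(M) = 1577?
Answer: -16889391853957190/2127 ≈ -7.9405e+12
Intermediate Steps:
o(h, H) = 27 + H + h (o(h, H) = (h + H) + 27 = (H + h) + 27 = 27 + H + h)
F(b) = (-1641 + b)/(-11 + 2*b) (F(b) = (b - 1641)/(b + (27 - 38 + b)) = (-1641 + b)/(b + (-11 + b)) = (-1641 + b)/(-11 + 2*b))
(1678421 + P(1369))*(-4726479 + F(1069)) = (1678421 + 1577)*(-4726479 + (-1641 + 1069)/(-11 + 2*1069)) = 1679998*(-4726479 - 572/(-11 + 2138)) = 1679998*(-4726479 - 572/2127) = 1679998*(-10053221405/2127) = -16889391853957190/2127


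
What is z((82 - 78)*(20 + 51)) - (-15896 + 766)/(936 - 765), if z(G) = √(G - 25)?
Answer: 15130/171 + √259 ≈ 104.57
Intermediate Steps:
z(G) = √(-25 + G)
z((82 - 78)*(20 + 51)) - (-15896 + 766)/(936 - 765) = √(-25 + (82 - 78)*(20 + 51)) - (-15896 + 766)/(936 - 765) = √(-25 + 4*71) - (-15130)/171 = √(-25 + 284) - (-15130)/171 = √259 - 1*(-15130/171) = √259 + 15130/171 = 15130/171 + √259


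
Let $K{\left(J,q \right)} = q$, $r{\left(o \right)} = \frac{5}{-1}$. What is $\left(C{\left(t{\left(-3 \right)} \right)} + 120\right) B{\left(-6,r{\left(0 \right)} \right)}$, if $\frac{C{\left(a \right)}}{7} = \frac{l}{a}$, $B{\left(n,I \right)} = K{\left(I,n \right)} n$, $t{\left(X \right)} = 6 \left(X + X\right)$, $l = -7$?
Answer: $4369$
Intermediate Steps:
$r{\left(o \right)} = -5$ ($r{\left(o \right)} = 5 \left(-1\right) = -5$)
$t{\left(X \right)} = 12 X$ ($t{\left(X \right)} = 6 \cdot 2 X = 12 X$)
$B{\left(n,I \right)} = n^{2}$ ($B{\left(n,I \right)} = n n = n^{2}$)
$C{\left(a \right)} = - \frac{49}{a}$ ($C{\left(a \right)} = 7 \left(- \frac{7}{a}\right) = - \frac{49}{a}$)
$\left(C{\left(t{\left(-3 \right)} \right)} + 120\right) B{\left(-6,r{\left(0 \right)} \right)} = \left(- \frac{49}{12 \left(-3\right)} + 120\right) \left(-6\right)^{2} = \left(- \frac{49}{-36} + 120\right) 36 = \left(\left(-49\right) \left(- \frac{1}{36}\right) + 120\right) 36 = \left(\frac{49}{36} + 120\right) 36 = \frac{4369}{36} \cdot 36 = 4369$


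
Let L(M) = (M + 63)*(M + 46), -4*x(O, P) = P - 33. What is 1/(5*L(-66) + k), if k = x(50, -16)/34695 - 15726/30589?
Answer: 4245141420/1271361470581 ≈ 0.0033391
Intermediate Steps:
x(O, P) = 33/4 - P/4 (x(O, P) = -(P - 33)/4 = -(-33 + P)/4 = 33/4 - P/4)
L(M) = (46 + M)*(63 + M) (L(M) = (63 + M)*(46 + M) = (46 + M)*(63 + M))
k = -2180955419/4245141420 (k = (33/4 - ¼*(-16))/34695 - 15726/30589 = (33/4 + 4)*(1/34695) - 15726*1/30589 = (49/4)*(1/34695) - 15726/30589 = 49/138780 - 15726/30589 = -2180955419/4245141420 ≈ -0.51375)
1/(5*L(-66) + k) = 1/(5*(2898 + (-66)² + 109*(-66)) - 2180955419/4245141420) = 1/(5*(2898 + 4356 - 7194) - 2180955419/4245141420) = 1/(5*60 - 2180955419/4245141420) = 1/(300 - 2180955419/4245141420) = 1/(1271361470581/4245141420) = 4245141420/1271361470581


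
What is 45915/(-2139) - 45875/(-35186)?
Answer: -505812855/25087618 ≈ -20.162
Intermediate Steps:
45915/(-2139) - 45875/(-35186) = 45915*(-1/2139) - 45875*(-1/35186) = -15305/713 + 45875/35186 = -505812855/25087618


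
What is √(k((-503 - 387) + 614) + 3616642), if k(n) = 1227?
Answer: √3617869 ≈ 1902.1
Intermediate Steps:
√(k((-503 - 387) + 614) + 3616642) = √(1227 + 3616642) = √3617869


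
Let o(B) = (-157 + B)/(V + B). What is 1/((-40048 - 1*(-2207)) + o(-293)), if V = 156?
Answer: -137/5183767 ≈ -2.6429e-5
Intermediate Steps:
o(B) = (-157 + B)/(156 + B)
1/((-40048 - 1*(-2207)) + o(-293)) = 1/((-40048 - 1*(-2207)) + (-157 - 293)/(156 - 293)) = 1/((-40048 + 2207) - 450/(-137)) = 1/(-37841 - 1/137*(-450)) = 1/(-37841 + 450/137) = 1/(-5183767/137) = -137/5183767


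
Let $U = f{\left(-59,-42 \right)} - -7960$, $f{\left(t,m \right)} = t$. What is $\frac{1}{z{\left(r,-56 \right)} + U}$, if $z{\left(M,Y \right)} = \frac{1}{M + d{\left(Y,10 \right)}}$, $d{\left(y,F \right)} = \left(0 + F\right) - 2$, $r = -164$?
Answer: $\frac{156}{1232555} \approx 0.00012657$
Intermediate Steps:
$d{\left(y,F \right)} = -2 + F$ ($d{\left(y,F \right)} = F - 2 = -2 + F$)
$U = 7901$ ($U = -59 - -7960 = -59 + 7960 = 7901$)
$z{\left(M,Y \right)} = \frac{1}{8 + M}$ ($z{\left(M,Y \right)} = \frac{1}{M + \left(-2 + 10\right)} = \frac{1}{M + 8} = \frac{1}{8 + M}$)
$\frac{1}{z{\left(r,-56 \right)} + U} = \frac{1}{\frac{1}{8 - 164} + 7901} = \frac{1}{\frac{1}{-156} + 7901} = \frac{1}{- \frac{1}{156} + 7901} = \frac{1}{\frac{1232555}{156}} = \frac{156}{1232555}$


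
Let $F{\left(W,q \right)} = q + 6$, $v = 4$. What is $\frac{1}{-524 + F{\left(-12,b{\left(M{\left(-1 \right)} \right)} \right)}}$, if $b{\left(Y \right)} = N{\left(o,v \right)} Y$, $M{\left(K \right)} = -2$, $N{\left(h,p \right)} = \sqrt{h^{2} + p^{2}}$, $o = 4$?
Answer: $- \frac{259}{134098} + \frac{2 \sqrt{2}}{67049} \approx -0.0018892$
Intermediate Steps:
$b{\left(Y \right)} = 4 Y \sqrt{2}$ ($b{\left(Y \right)} = \sqrt{4^{2} + 4^{2}} Y = \sqrt{16 + 16} Y = \sqrt{32} Y = 4 \sqrt{2} Y = 4 Y \sqrt{2}$)
$F{\left(W,q \right)} = 6 + q$
$\frac{1}{-524 + F{\left(-12,b{\left(M{\left(-1 \right)} \right)} \right)}} = \frac{1}{-524 + \left(6 + 4 \left(-2\right) \sqrt{2}\right)} = \frac{1}{-524 + \left(6 - 8 \sqrt{2}\right)} = \frac{1}{-518 - 8 \sqrt{2}}$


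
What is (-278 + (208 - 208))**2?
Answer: 77284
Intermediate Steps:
(-278 + (208 - 208))**2 = (-278 + 0)**2 = (-278)**2 = 77284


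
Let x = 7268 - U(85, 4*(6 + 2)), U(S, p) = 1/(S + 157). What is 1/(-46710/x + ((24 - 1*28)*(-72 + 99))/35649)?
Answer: -464454977/2986369152 ≈ -0.15552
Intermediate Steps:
U(S, p) = 1/(157 + S)
x = 1758855/242 (x = 7268 - 1/(157 + 85) = 7268 - 1/242 = 1758855/242 ≈ 7268.0)
1/(-46710/x + ((24 - 1*28)*(-72 + 99))/35649) = 1/(-46710/1758855/242 + ((24 - 1*28)*(-72 + 99))/35649) = 1/(-46710*242/1758855 + ((24 - 28)*27)*(1/35649)) = 1/(-753588/117257 - 4*27*(1/35649)) = 1/(-753588/117257 - 108*1/35649) = 1/(-753588/117257 - 12/3961) = 1/(-2986369152/464454977) = -464454977/2986369152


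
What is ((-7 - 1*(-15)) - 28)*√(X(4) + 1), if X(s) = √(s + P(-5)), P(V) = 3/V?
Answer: -4*√(25 + 5*√85) ≈ -33.728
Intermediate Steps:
X(s) = √(-⅗ + s) (X(s) = √(s + 3/(-5)) = √(s + 3*(-⅕)) = √(s - ⅗) = √(-⅗ + s))
((-7 - 1*(-15)) - 28)*√(X(4) + 1) = ((-7 - 1*(-15)) - 28)*√(√(-15 + 25*4)/5 + 1) = ((-7 + 15) - 28)*√(√(-15 + 100)/5 + 1) = (8 - 28)*√(√85/5 + 1) = -20*√(1 + √85/5)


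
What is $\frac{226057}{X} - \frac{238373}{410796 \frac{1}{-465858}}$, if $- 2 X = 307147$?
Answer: $\frac{1894881378792403}{7009708834} \approx 2.7032 \cdot 10^{5}$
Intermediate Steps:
$X = - \frac{307147}{2}$ ($X = \left(- \frac{1}{2}\right) 307147 = - \frac{307147}{2} \approx -1.5357 \cdot 10^{5}$)
$\frac{226057}{X} - \frac{238373}{410796 \frac{1}{-465858}} = \frac{226057}{- \frac{307147}{2}} - \frac{238373}{410796 \frac{1}{-465858}} = 226057 \left(- \frac{2}{307147}\right) - \frac{238373}{410796 \left(- \frac{1}{465858}\right)} = - \frac{452114}{307147} - \frac{238373}{- \frac{22822}{25881}} = - \frac{452114}{307147} - - \frac{6169331613}{22822} = - \frac{452114}{307147} + \frac{6169331613}{22822} = \frac{1894881378792403}{7009708834}$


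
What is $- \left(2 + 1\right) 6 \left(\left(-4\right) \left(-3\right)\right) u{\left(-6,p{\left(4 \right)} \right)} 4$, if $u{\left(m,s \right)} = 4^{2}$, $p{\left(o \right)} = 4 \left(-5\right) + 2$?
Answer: $-13824$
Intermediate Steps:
$p{\left(o \right)} = -18$ ($p{\left(o \right)} = -20 + 2 = -18$)
$u{\left(m,s \right)} = 16$
$- \left(2 + 1\right) 6 \left(\left(-4\right) \left(-3\right)\right) u{\left(-6,p{\left(4 \right)} \right)} 4 = - \left(2 + 1\right) 6 \left(\left(-4\right) \left(-3\right)\right) 16 \cdot 4 = - 3 \cdot 6 \cdot 12 \cdot 16 \cdot 4 = - 18 \cdot 12 \cdot 16 \cdot 4 = \left(-1\right) 216 \cdot 16 \cdot 4 = \left(-216\right) 16 \cdot 4 = \left(-3456\right) 4 = -13824$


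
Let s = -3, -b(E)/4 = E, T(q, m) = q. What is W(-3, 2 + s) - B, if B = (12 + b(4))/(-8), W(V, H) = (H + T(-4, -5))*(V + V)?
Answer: 59/2 ≈ 29.500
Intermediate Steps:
b(E) = -4*E
W(V, H) = 2*V*(-4 + H) (W(V, H) = (H - 4)*(V + V) = (-4 + H)*(2*V) = 2*V*(-4 + H))
B = 1/2 (B = (12 - 4*4)/(-8) = -(12 - 16)/8 = -1/8*(-4) = 1/2 ≈ 0.50000)
W(-3, 2 + s) - B = 2*(-3)*(-4 + (2 - 3)) - 1*1/2 = 2*(-3)*(-4 - 1) - 1/2 = 2*(-3)*(-5) - 1/2 = 30 - 1/2 = 59/2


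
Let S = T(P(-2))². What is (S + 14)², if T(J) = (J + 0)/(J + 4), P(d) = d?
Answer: 225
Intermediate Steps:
T(J) = J/(4 + J)
S = 1 (S = (-2/(4 - 2))² = (-2/2)² = (-2*½)² = (-1)² = 1)
(S + 14)² = (1 + 14)² = 15² = 225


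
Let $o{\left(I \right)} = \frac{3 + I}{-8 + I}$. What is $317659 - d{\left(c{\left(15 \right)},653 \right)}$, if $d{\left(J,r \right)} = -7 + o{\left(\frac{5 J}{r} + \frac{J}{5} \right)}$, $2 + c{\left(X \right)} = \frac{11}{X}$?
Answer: $\frac{42851282085}{134894} \approx 3.1767 \cdot 10^{5}$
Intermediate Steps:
$c{\left(X \right)} = -2 + \frac{11}{X}$
$o{\left(I \right)} = \frac{3 + I}{-8 + I}$
$d{\left(J,r \right)} = -7 + \frac{3 + \frac{J}{5} + \frac{5 J}{r}}{-8 + \frac{J}{5} + \frac{5 J}{r}}$ ($d{\left(J,r \right)} = -7 + \frac{3 + \left(\frac{5 J}{r} + \frac{J}{5}\right)}{-8 + \left(\frac{5 J}{r} + \frac{J}{5}\right)} = -7 + \frac{3 + \left(\frac{J}{5} + \frac{5 J}{r}\right)}{-8 + \left(\frac{J}{5} + \frac{5 J}{r}\right)} = -7 + \frac{3 + \frac{J}{5} + \frac{5 J}{r}}{-8 + \frac{J}{5} + \frac{5 J}{r}}$)
$317659 - d{\left(c{\left(15 \right)},653 \right)} = 317659 - \frac{295 \cdot 653 - 6 \left(-2 + \frac{11}{15}\right) \left(25 + 653\right)}{\left(-40\right) 653 + \left(-2 + \frac{11}{15}\right) \left(25 + 653\right)} = 317659 - \frac{192635 - 6 \left(-2 + 11 \cdot \frac{1}{15}\right) 678}{-26120 + \left(-2 + 11 \cdot \frac{1}{15}\right) 678} = 317659 - \frac{192635 - 6 \left(-2 + \frac{11}{15}\right) 678}{-26120 + \left(-2 + \frac{11}{15}\right) 678} = 317659 - \frac{192635 - \left(- \frac{38}{5}\right) 678}{-26120 - \frac{4294}{5}} = 317659 - \frac{192635 + \frac{25764}{5}}{-26120 - \frac{4294}{5}} = 317659 - \frac{1}{- \frac{134894}{5}} \cdot \frac{988939}{5} = 317659 - \left(- \frac{5}{134894}\right) \frac{988939}{5} = 317659 - - \frac{988939}{134894} = 317659 + \frac{988939}{134894} = \frac{42851282085}{134894}$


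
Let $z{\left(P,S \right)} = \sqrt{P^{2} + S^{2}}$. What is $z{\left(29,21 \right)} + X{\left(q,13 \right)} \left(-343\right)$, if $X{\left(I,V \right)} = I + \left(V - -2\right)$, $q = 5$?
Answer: $-6860 + \sqrt{1282} \approx -6824.2$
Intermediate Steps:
$X{\left(I,V \right)} = 2 + I + V$ ($X{\left(I,V \right)} = I + \left(V + 2\right) = I + \left(2 + V\right) = 2 + I + V$)
$z{\left(29,21 \right)} + X{\left(q,13 \right)} \left(-343\right) = \sqrt{29^{2} + 21^{2}} + \left(2 + 5 + 13\right) \left(-343\right) = \sqrt{841 + 441} + 20 \left(-343\right) = \sqrt{1282} - 6860 = -6860 + \sqrt{1282}$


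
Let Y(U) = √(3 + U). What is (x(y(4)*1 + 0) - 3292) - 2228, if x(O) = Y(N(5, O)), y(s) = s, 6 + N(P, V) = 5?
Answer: -5520 + √2 ≈ -5518.6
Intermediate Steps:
N(P, V) = -1 (N(P, V) = -6 + 5 = -1)
x(O) = √2 (x(O) = √(3 - 1) = √2)
(x(y(4)*1 + 0) - 3292) - 2228 = (√2 - 3292) - 2228 = (-3292 + √2) - 2228 = -5520 + √2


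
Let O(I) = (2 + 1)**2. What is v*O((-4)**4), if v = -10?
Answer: -90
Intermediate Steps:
O(I) = 9 (O(I) = 3**2 = 9)
v*O((-4)**4) = -10*9 = -90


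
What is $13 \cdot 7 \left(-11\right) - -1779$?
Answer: $778$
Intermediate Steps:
$13 \cdot 7 \left(-11\right) - -1779 = 91 \left(-11\right) + 1779 = -1001 + 1779 = 778$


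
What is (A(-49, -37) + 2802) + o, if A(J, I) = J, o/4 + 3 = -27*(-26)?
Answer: 5549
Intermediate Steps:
o = 2796 (o = -12 + 4*(-27*(-26)) = -12 + 4*702 = -12 + 2808 = 2796)
(A(-49, -37) + 2802) + o = (-49 + 2802) + 2796 = 2753 + 2796 = 5549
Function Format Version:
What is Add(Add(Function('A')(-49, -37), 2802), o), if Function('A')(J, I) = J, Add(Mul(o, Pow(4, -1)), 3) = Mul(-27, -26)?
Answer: 5549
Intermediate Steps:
o = 2796 (o = Add(-12, Mul(4, Mul(-27, -26))) = Add(-12, Mul(4, 702)) = Add(-12, 2808) = 2796)
Add(Add(Function('A')(-49, -37), 2802), o) = Add(Add(-49, 2802), 2796) = Add(2753, 2796) = 5549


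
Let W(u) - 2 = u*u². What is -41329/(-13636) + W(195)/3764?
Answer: 12658103141/6415738 ≈ 1973.0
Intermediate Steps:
W(u) = 2 + u³ (W(u) = 2 + u*u² = 2 + u³)
-41329/(-13636) + W(195)/3764 = -41329/(-13636) + (2 + 195³)/3764 = -41329*(-1/13636) + (2 + 7414875)*(1/3764) = 41329/13636 + 7414877*(1/3764) = 41329/13636 + 7414877/3764 = 12658103141/6415738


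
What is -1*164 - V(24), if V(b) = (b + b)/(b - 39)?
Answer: -804/5 ≈ -160.80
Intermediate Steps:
V(b) = 2*b/(-39 + b) (V(b) = (2*b)/(-39 + b) = 2*b/(-39 + b))
-1*164 - V(24) = -1*164 - 2*24/(-39 + 24) = -164 - 2*24/(-15) = -164 - 2*24*(-1)/15 = -164 - 1*(-16/5) = -164 + 16/5 = -804/5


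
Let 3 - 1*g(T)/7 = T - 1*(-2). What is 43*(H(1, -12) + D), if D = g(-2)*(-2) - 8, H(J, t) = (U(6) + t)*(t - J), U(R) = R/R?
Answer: 3999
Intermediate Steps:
g(T) = 7 - 7*T (g(T) = 21 - 7*(T - 1*(-2)) = 21 - 7*(T + 2) = 21 - 7*(2 + T) = 21 + (-14 - 7*T) = 7 - 7*T)
U(R) = 1
H(J, t) = (1 + t)*(t - J)
D = -50 (D = (7 - 7*(-2))*(-2) - 8 = (7 + 14)*(-2) - 8 = 21*(-2) - 8 = -42 - 8 = -50)
43*(H(1, -12) + D) = 43*((-12 + (-12)**2 - 1*1 - 1*1*(-12)) - 50) = 43*((-12 + 144 - 1 + 12) - 50) = 43*(143 - 50) = 43*93 = 3999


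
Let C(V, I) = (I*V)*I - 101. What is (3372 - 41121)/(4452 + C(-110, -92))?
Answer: 37749/926689 ≈ 0.040735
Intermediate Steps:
C(V, I) = -101 + V*I² (C(V, I) = V*I² - 101 = -101 + V*I²)
(3372 - 41121)/(4452 + C(-110, -92)) = (3372 - 41121)/(4452 + (-101 - 110*(-92)²)) = -37749/(4452 + (-101 - 110*8464)) = -37749/(4452 + (-101 - 931040)) = -37749/(4452 - 931141) = -37749/(-926689) = -37749*(-1/926689) = 37749/926689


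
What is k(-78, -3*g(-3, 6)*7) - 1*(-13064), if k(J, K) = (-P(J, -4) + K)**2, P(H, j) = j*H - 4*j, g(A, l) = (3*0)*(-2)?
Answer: 120648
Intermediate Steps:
g(A, l) = 0 (g(A, l) = 0*(-2) = 0)
P(H, j) = -4*j + H*j (P(H, j) = H*j - 4*j = -4*j + H*j)
k(J, K) = (-16 + K + 4*J)**2 (k(J, K) = (-(-4)*(-4 + J) + K)**2 = (-(16 - 4*J) + K)**2 = ((-16 + 4*J) + K)**2 = (-16 + K + 4*J)**2)
k(-78, -3*g(-3, 6)*7) - 1*(-13064) = (-16 - 0*7 + 4*(-78))**2 - 1*(-13064) = (-16 - 3*0 - 312)**2 + 13064 = (-16 + 0 - 312)**2 + 13064 = (-328)**2 + 13064 = 107584 + 13064 = 120648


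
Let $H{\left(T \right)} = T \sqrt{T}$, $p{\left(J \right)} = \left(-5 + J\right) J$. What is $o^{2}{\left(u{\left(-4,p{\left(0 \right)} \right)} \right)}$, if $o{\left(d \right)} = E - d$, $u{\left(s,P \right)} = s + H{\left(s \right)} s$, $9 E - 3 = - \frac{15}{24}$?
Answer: $\frac{\left(307 - 2304 i\right)^{2}}{5184} \approx -1005.8 - 272.89 i$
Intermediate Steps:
$p{\left(J \right)} = J \left(-5 + J\right)$
$H{\left(T \right)} = T^{\frac{3}{2}}$
$E = \frac{19}{72}$ ($E = \frac{1}{3} + \frac{\left(-15\right) \frac{1}{24}}{9} = \frac{1}{3} + \frac{1}{9} \left(- \frac{5}{8}\right) = \frac{1}{3} - \frac{5}{72} = \frac{19}{72} \approx 0.26389$)
$u{\left(s,P \right)} = s + s^{\frac{5}{2}}$ ($u{\left(s,P \right)} = s + s^{\frac{3}{2}} s = s + s^{\frac{5}{2}}$)
$o{\left(d \right)} = \frac{19}{72} - d$
$o^{2}{\left(u{\left(-4,p{\left(0 \right)} \right)} \right)} = \left(\frac{19}{72} - \left(-4 + \left(-4\right)^{\frac{5}{2}}\right)\right)^{2} = \left(\frac{19}{72} - \left(-4 + 32 i\right)\right)^{2} = \left(\frac{19}{72} + \left(4 - 32 i\right)\right)^{2} = \left(\frac{307}{72} - 32 i\right)^{2}$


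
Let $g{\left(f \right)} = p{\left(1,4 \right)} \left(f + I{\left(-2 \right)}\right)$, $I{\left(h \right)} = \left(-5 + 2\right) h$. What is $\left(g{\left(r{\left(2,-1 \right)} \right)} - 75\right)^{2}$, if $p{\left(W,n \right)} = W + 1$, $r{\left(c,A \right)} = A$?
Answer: $4225$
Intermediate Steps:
$p{\left(W,n \right)} = 1 + W$
$I{\left(h \right)} = - 3 h$
$g{\left(f \right)} = 12 + 2 f$ ($g{\left(f \right)} = \left(1 + 1\right) \left(f - -6\right) = 2 \left(f + 6\right) = 2 \left(6 + f\right) = 12 + 2 f$)
$\left(g{\left(r{\left(2,-1 \right)} \right)} - 75\right)^{2} = \left(\left(12 + 2 \left(-1\right)\right) - 75\right)^{2} = \left(\left(12 - 2\right) - 75\right)^{2} = \left(10 - 75\right)^{2} = \left(-65\right)^{2} = 4225$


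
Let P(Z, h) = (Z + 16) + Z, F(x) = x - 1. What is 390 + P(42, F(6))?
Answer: 490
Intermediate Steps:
F(x) = -1 + x
P(Z, h) = 16 + 2*Z (P(Z, h) = (16 + Z) + Z = 16 + 2*Z)
390 + P(42, F(6)) = 390 + (16 + 2*42) = 390 + (16 + 84) = 390 + 100 = 490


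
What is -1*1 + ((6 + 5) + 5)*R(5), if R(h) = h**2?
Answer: 399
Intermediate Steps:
-1*1 + ((6 + 5) + 5)*R(5) = -1*1 + ((6 + 5) + 5)*5**2 = -1 + (11 + 5)*25 = -1 + 16*25 = -1 + 400 = 399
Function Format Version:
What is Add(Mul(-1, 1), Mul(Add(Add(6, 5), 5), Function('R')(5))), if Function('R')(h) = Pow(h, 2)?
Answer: 399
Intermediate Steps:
Add(Mul(-1, 1), Mul(Add(Add(6, 5), 5), Function('R')(5))) = Add(Mul(-1, 1), Mul(Add(Add(6, 5), 5), Pow(5, 2))) = Add(-1, Mul(Add(11, 5), 25)) = Add(-1, Mul(16, 25)) = Add(-1, 400) = 399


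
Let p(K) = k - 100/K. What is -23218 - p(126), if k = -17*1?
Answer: -1461613/63 ≈ -23200.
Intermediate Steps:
k = -17
p(K) = -17 - 100/K
-23218 - p(126) = -23218 - (-17 - 100/126) = -23218 - (-17 - 100*1/126) = -23218 - (-17 - 50/63) = -23218 - 1*(-1121/63) = -23218 + 1121/63 = -1461613/63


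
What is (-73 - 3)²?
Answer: 5776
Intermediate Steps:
(-73 - 3)² = (-76)² = 5776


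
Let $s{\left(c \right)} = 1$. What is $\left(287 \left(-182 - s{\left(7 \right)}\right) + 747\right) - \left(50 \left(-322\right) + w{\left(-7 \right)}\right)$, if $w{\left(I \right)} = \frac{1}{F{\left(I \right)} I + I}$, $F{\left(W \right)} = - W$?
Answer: $- \frac{1997743}{56} \approx -35674.0$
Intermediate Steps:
$w{\left(I \right)} = \frac{1}{I - I^{2}}$ ($w{\left(I \right)} = \frac{1}{- I I + I} = \frac{1}{- I^{2} + I} = \frac{1}{I - I^{2}}$)
$\left(287 \left(-182 - s{\left(7 \right)}\right) + 747\right) - \left(50 \left(-322\right) + w{\left(-7 \right)}\right) = \left(287 \left(-182 - 1\right) + 747\right) - \left(50 \left(-322\right) - \frac{1}{\left(-7\right) \left(-1 - 7\right)}\right) = \left(287 \left(-182 - 1\right) + 747\right) - \left(-16100 - - \frac{1}{7 \left(-8\right)}\right) = \left(287 \left(-183\right) + 747\right) - \left(-16100 - \left(- \frac{1}{7}\right) \left(- \frac{1}{8}\right)\right) = \left(-52521 + 747\right) - \left(-16100 - \frac{1}{56}\right) = -51774 - - \frac{901601}{56} = -51774 + \frac{901601}{56} = - \frac{1997743}{56}$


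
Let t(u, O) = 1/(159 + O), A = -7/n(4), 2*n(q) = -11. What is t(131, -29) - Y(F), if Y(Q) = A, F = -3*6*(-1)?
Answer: -1809/1430 ≈ -1.2650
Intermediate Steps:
F = 18 (F = -18*(-1) = 18)
n(q) = -11/2 (n(q) = (½)*(-11) = -11/2)
A = 14/11 (A = -7/(-11/2) = -7*(-2/11) = 14/11 ≈ 1.2727)
Y(Q) = 14/11
t(131, -29) - Y(F) = 1/(159 - 29) - 1*14/11 = 1/130 - 14/11 = -1809/1430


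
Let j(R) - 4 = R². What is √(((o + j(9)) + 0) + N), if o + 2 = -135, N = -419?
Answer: I*√471 ≈ 21.703*I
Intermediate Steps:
o = -137 (o = -2 - 135 = -137)
j(R) = 4 + R²
√(((o + j(9)) + 0) + N) = √(((-137 + (4 + 9²)) + 0) - 419) = √(((-137 + (4 + 81)) + 0) - 419) = √(((-137 + 85) + 0) - 419) = √((-52 + 0) - 419) = √(-52 - 419) = √(-471) = I*√471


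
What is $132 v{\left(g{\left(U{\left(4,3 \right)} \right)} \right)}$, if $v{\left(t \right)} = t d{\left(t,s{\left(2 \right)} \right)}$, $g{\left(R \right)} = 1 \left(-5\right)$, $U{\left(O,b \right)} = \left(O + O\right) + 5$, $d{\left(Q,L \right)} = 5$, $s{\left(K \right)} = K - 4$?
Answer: $-3300$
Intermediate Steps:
$s{\left(K \right)} = -4 + K$
$U{\left(O,b \right)} = 5 + 2 O$ ($U{\left(O,b \right)} = 2 O + 5 = 5 + 2 O$)
$g{\left(R \right)} = -5$
$v{\left(t \right)} = 5 t$ ($v{\left(t \right)} = t 5 = 5 t$)
$132 v{\left(g{\left(U{\left(4,3 \right)} \right)} \right)} = 132 \cdot 5 \left(-5\right) = 132 \left(-25\right) = -3300$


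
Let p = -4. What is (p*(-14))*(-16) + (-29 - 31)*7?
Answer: -1316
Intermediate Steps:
(p*(-14))*(-16) + (-29 - 31)*7 = -4*(-14)*(-16) + (-29 - 31)*7 = 56*(-16) - 60*7 = -896 - 420 = -1316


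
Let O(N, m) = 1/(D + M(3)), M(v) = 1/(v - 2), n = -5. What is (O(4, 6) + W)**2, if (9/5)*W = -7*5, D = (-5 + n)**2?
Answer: 312087556/826281 ≈ 377.70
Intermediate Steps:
M(v) = 1/(-2 + v)
D = 100 (D = (-5 - 5)**2 = (-10)**2 = 100)
O(N, m) = 1/101 (O(N, m) = 1/(100 + 1/(-2 + 3)) = 1/(100 + 1/1) = 1/(100 + 1) = 1/101)
W = -175/9 (W = 5*(-7*5)/9 = (5/9)*(-35) = -175/9 ≈ -19.444)
(O(4, 6) + W)**2 = (1/101 - 175/9)**2 = (-17666/909)**2 = 312087556/826281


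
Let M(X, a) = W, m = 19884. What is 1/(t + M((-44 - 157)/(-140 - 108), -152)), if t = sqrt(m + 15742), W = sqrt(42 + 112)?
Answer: 1/(sqrt(154) + sqrt(35626)) ≈ 0.0049712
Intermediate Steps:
W = sqrt(154) ≈ 12.410
M(X, a) = sqrt(154)
t = sqrt(35626) (t = sqrt(19884 + 15742) = sqrt(35626) ≈ 188.75)
1/(t + M((-44 - 157)/(-140 - 108), -152)) = 1/(sqrt(35626) + sqrt(154)) = 1/(sqrt(154) + sqrt(35626))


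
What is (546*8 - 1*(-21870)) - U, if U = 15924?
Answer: 10314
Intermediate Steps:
(546*8 - 1*(-21870)) - U = (546*8 - 1*(-21870)) - 1*15924 = (4368 + 21870) - 15924 = 26238 - 15924 = 10314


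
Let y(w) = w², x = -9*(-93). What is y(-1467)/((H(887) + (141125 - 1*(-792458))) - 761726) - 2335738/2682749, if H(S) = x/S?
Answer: 4765052241529259/408952881331004 ≈ 11.652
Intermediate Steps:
x = 837
H(S) = 837/S
y(-1467)/((H(887) + (141125 - 1*(-792458))) - 761726) - 2335738/2682749 = (-1467)²/((837/887 + (141125 - 1*(-792458))) - 761726) - 2335738/2682749 = 2152089/((837*(1/887) + (141125 + 792458)) - 761726) - 2335738*1/2682749 = 2152089/((837/887 + 933583) - 761726) - 2335738/2682749 = 2152089/(828088958/887 - 761726) - 2335738/2682749 = 2152089/(152437996/887) - 2335738/2682749 = 2152089*(887/152437996) - 2335738/2682749 = 1908902943/152437996 - 2335738/2682749 = 4765052241529259/408952881331004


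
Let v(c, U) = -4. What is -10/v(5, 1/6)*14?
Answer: 35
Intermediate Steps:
-10/v(5, 1/6)*14 = -10/(-4)*14 = -10*(-1)/4*14 = -1*(-5/2)*14 = (5/2)*14 = 35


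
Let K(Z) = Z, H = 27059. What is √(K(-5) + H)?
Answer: 9*√334 ≈ 164.48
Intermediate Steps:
√(K(-5) + H) = √(-5 + 27059) = √27054 = 9*√334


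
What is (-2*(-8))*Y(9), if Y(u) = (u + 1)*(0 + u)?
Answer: 1440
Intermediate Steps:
Y(u) = u*(1 + u) (Y(u) = (1 + u)*u = u*(1 + u))
(-2*(-8))*Y(9) = (-2*(-8))*(9*(1 + 9)) = 16*(9*10) = 16*90 = 1440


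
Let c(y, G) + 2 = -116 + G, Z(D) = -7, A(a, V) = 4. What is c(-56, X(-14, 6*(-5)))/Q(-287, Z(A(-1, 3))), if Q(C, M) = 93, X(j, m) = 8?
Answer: -110/93 ≈ -1.1828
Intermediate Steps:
c(y, G) = -118 + G (c(y, G) = -2 + (-116 + G) = -118 + G)
c(-56, X(-14, 6*(-5)))/Q(-287, Z(A(-1, 3))) = (-118 + 8)/93 = -110*1/93 = -110/93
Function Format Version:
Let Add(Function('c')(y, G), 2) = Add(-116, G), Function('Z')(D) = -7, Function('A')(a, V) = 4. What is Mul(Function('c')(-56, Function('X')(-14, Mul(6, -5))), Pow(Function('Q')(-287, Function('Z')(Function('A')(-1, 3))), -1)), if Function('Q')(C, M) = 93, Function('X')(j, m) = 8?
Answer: Rational(-110, 93) ≈ -1.1828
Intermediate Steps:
Function('c')(y, G) = Add(-118, G) (Function('c')(y, G) = Add(-2, Add(-116, G)) = Add(-118, G))
Mul(Function('c')(-56, Function('X')(-14, Mul(6, -5))), Pow(Function('Q')(-287, Function('Z')(Function('A')(-1, 3))), -1)) = Mul(Add(-118, 8), Pow(93, -1)) = Mul(-110, Rational(1, 93)) = Rational(-110, 93)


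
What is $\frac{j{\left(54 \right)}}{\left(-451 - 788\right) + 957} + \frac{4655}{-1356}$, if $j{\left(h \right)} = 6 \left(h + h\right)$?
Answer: $- \frac{365233}{63732} \approx -5.7308$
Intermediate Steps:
$j{\left(h \right)} = 12 h$ ($j{\left(h \right)} = 6 \cdot 2 h = 12 h$)
$\frac{j{\left(54 \right)}}{\left(-451 - 788\right) + 957} + \frac{4655}{-1356} = \frac{12 \cdot 54}{\left(-451 - 788\right) + 957} + \frac{4655}{-1356} = \frac{648}{-1239 + 957} + 4655 \left(- \frac{1}{1356}\right) = \frac{648}{-282} - \frac{4655}{1356} = 648 \left(- \frac{1}{282}\right) - \frac{4655}{1356} = - \frac{108}{47} - \frac{4655}{1356} = - \frac{365233}{63732}$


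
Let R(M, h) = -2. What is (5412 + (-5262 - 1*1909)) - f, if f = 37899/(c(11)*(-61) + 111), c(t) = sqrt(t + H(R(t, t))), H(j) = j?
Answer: -9861/8 ≈ -1232.6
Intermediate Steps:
c(t) = sqrt(-2 + t) (c(t) = sqrt(t - 2) = sqrt(-2 + t))
f = -4211/8 (f = 37899/(sqrt(-2 + 11)*(-61) + 111) = 37899/(sqrt(9)*(-61) + 111) = 37899/(3*(-61) + 111) = 37899/(-183 + 111) = 37899/(-72) = 37899*(-1/72) = -4211/8 ≈ -526.38)
(5412 + (-5262 - 1*1909)) - f = (5412 + (-5262 - 1*1909)) - 1*(-4211/8) = (5412 + (-5262 - 1909)) + 4211/8 = (5412 - 7171) + 4211/8 = -1759 + 4211/8 = -9861/8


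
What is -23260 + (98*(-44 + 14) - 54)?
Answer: -26254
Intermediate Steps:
-23260 + (98*(-44 + 14) - 54) = -23260 + (98*(-30) - 54) = -23260 + (-2940 - 54) = -23260 - 2994 = -26254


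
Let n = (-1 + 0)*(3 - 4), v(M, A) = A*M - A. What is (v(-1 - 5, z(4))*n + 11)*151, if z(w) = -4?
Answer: 5889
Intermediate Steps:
v(M, A) = -A + A*M
n = 1 (n = -1*(-1) = 1)
(v(-1 - 5, z(4))*n + 11)*151 = (-4*(-1 + (-1 - 5))*1 + 11)*151 = (-4*(-1 - 6)*1 + 11)*151 = (-4*(-7)*1 + 11)*151 = (28*1 + 11)*151 = (28 + 11)*151 = 39*151 = 5889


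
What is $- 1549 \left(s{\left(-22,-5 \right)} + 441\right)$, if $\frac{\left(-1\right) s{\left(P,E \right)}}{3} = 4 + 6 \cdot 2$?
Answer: $-608757$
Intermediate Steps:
$s{\left(P,E \right)} = -48$ ($s{\left(P,E \right)} = - 3 \left(4 + 6 \cdot 2\right) = - 3 \left(4 + 12\right) = \left(-3\right) 16 = -48$)
$- 1549 \left(s{\left(-22,-5 \right)} + 441\right) = - 1549 \left(-48 + 441\right) = \left(-1549\right) 393 = -608757$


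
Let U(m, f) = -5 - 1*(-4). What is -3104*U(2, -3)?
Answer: 3104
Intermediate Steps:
U(m, f) = -1 (U(m, f) = -5 + 4 = -1)
-3104*U(2, -3) = -3104*(-1) = 3104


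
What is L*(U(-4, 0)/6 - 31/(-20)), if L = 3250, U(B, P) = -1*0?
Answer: 10075/2 ≈ 5037.5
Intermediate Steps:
U(B, P) = 0
L*(U(-4, 0)/6 - 31/(-20)) = 3250*(0/6 - 31/(-20)) = 3250*(0*(⅙) - 31*(-1/20)) = 3250*(0 + 31/20) = 3250*(31/20) = 10075/2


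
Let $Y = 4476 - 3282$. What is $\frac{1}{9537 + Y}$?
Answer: $\frac{1}{10731} \approx 9.3188 \cdot 10^{-5}$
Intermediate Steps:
$Y = 1194$
$\frac{1}{9537 + Y} = \frac{1}{9537 + 1194} = \frac{1}{10731}$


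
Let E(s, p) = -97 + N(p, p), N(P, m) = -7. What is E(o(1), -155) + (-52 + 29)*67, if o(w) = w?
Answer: -1645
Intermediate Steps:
E(s, p) = -104 (E(s, p) = -97 - 7 = -104)
E(o(1), -155) + (-52 + 29)*67 = -104 + (-52 + 29)*67 = -104 - 23*67 = -104 - 1541 = -1645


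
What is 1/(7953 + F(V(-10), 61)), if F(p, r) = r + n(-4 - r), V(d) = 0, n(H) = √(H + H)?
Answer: 4007/32112163 - I*√130/64224326 ≈ 0.00012478 - 1.7753e-7*I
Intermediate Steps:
n(H) = √2*√H (n(H) = √(2*H) = √2*√H)
F(p, r) = r + √2*√(-4 - r)
1/(7953 + F(V(-10), 61)) = 1/(7953 + (61 + √(-8 - 2*61))) = 1/(7953 + (61 + √(-8 - 122))) = 1/(7953 + (61 + √(-130))) = 1/(7953 + (61 + I*√130)) = 1/(8014 + I*√130)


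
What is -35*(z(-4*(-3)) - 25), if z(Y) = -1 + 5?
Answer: 735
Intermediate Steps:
z(Y) = 4
-35*(z(-4*(-3)) - 25) = -35*(4 - 25) = -35*(-21) = 735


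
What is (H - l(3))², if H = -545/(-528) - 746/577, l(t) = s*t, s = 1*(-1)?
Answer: 696465357025/92815278336 ≈ 7.5038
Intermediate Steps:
s = -1
l(t) = -t
H = -79423/304656 (H = -545*(-1/528) - 746*1/577 = 545/528 - 746/577 = -79423/304656 ≈ -0.26070)
(H - l(3))² = (-79423/304656 - (-1)*3)² = (-79423/304656 - 1*(-3))² = (-79423/304656 + 3)² = (834545/304656)² = 696465357025/92815278336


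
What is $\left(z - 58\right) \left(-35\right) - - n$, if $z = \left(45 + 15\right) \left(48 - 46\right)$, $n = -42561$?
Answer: $-44731$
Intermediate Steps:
$z = 120$ ($z = 60 \cdot 2 = 120$)
$\left(z - 58\right) \left(-35\right) - - n = \left(120 - 58\right) \left(-35\right) - \left(-1\right) \left(-42561\right) = 62 \left(-35\right) - 42561 = -2170 - 42561 = -44731$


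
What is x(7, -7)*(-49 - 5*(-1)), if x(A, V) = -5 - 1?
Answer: 264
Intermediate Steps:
x(A, V) = -6
x(7, -7)*(-49 - 5*(-1)) = -6*(-49 - 5*(-1)) = -6*(-49 + 5) = -6*(-44) = 264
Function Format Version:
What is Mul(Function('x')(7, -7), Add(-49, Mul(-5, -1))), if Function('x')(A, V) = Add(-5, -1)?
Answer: 264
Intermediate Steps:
Function('x')(A, V) = -6
Mul(Function('x')(7, -7), Add(-49, Mul(-5, -1))) = Mul(-6, Add(-49, Mul(-5, -1))) = Mul(-6, Add(-49, 5)) = Mul(-6, -44) = 264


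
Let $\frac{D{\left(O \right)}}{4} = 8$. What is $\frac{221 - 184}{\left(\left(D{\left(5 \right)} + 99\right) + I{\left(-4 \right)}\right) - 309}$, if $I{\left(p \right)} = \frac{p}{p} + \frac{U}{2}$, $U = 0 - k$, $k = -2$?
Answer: $- \frac{37}{176} \approx -0.21023$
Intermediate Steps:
$D{\left(O \right)} = 32$ ($D{\left(O \right)} = 4 \cdot 8 = 32$)
$U = 2$ ($U = 0 - -2 = 0 + 2 = 2$)
$I{\left(p \right)} = 2$ ($I{\left(p \right)} = \frac{p}{p} + \frac{2}{2} = 1 + 2 \cdot \frac{1}{2} = 1 + 1 = 2$)
$\frac{221 - 184}{\left(\left(D{\left(5 \right)} + 99\right) + I{\left(-4 \right)}\right) - 309} = \frac{221 - 184}{\left(\left(32 + 99\right) + 2\right) - 309} = \frac{37}{\left(131 + 2\right) - 309} = \frac{37}{133 - 309} = \frac{37}{-176} = 37 \left(- \frac{1}{176}\right) = - \frac{37}{176}$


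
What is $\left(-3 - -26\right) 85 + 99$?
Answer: $2054$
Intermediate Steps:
$\left(-3 - -26\right) 85 + 99 = \left(-3 + 26\right) 85 + 99 = 23 \cdot 85 + 99 = 1955 + 99 = 2054$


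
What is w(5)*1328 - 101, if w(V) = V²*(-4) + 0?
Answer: -132901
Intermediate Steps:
w(V) = -4*V² (w(V) = -4*V² + 0 = -4*V²)
w(5)*1328 - 101 = -4*5²*1328 - 101 = -4*25*1328 - 101 = -100*1328 - 101 = -132800 - 101 = -132901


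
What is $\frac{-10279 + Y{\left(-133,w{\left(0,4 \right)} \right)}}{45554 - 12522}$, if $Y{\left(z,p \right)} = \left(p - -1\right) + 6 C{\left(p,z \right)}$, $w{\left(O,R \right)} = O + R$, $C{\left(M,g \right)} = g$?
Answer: $- \frac{1384}{4129} \approx -0.33519$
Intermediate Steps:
$Y{\left(z,p \right)} = 1 + p + 6 z$ ($Y{\left(z,p \right)} = \left(p - -1\right) + 6 z = \left(p + 1\right) + 6 z = \left(1 + p\right) + 6 z = 1 + p + 6 z$)
$\frac{-10279 + Y{\left(-133,w{\left(0,4 \right)} \right)}}{45554 - 12522} = \frac{-10279 + \left(1 + \left(0 + 4\right) + 6 \left(-133\right)\right)}{45554 - 12522} = \frac{-10279 + \left(1 + 4 - 798\right)}{33032} = \left(-10279 - 793\right) \frac{1}{33032} = \left(-11072\right) \frac{1}{33032} = - \frac{1384}{4129}$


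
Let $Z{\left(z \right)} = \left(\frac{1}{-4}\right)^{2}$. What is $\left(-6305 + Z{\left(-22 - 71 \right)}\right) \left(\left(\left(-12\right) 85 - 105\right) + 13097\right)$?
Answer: $- \frac{301930847}{4} \approx -7.5483 \cdot 10^{7}$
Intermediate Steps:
$Z{\left(z \right)} = \frac{1}{16}$ ($Z{\left(z \right)} = \left(- \frac{1}{4}\right)^{2} = \frac{1}{16}$)
$\left(-6305 + Z{\left(-22 - 71 \right)}\right) \left(\left(\left(-12\right) 85 - 105\right) + 13097\right) = \left(-6305 + \frac{1}{16}\right) \left(\left(\left(-12\right) 85 - 105\right) + 13097\right) = - \frac{100879 \left(\left(-1020 - 105\right) + 13097\right)}{16} = - \frac{100879 \left(-1125 + 13097\right)}{16} = \left(- \frac{100879}{16}\right) 11972 = - \frac{301930847}{4}$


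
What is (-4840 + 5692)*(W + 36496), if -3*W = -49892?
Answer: 45263920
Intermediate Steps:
W = 49892/3 (W = -⅓*(-49892) = 49892/3 ≈ 16631.)
(-4840 + 5692)*(W + 36496) = (-4840 + 5692)*(49892/3 + 36496) = 852*(159380/3) = 45263920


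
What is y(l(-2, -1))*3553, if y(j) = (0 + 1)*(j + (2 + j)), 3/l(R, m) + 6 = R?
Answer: 17765/4 ≈ 4441.3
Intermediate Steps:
l(R, m) = 3/(-6 + R)
y(j) = 2 + 2*j (y(j) = 1*(2 + 2*j) = 2 + 2*j)
y(l(-2, -1))*3553 = (2 + 2*(3/(-6 - 2)))*3553 = (2 + 2*(3/(-8)))*3553 = (2 + 2*(3*(-1/8)))*3553 = (2 + 2*(-3/8))*3553 = (2 - 3/4)*3553 = (5/4)*3553 = 17765/4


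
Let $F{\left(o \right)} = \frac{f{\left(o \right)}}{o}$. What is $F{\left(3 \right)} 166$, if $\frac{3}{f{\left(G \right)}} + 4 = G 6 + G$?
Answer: $\frac{166}{17} \approx 9.7647$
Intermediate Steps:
$f{\left(G \right)} = \frac{3}{-4 + 7 G}$ ($f{\left(G \right)} = \frac{3}{-4 + \left(G 6 + G\right)} = \frac{3}{-4 + \left(6 G + G\right)} = \frac{3}{-4 + 7 G}$)
$F{\left(o \right)} = \frac{3}{o \left(-4 + 7 o\right)}$ ($F{\left(o \right)} = \frac{3 \frac{1}{-4 + 7 o}}{o} = \frac{3}{o \left(-4 + 7 o\right)}$)
$F{\left(3 \right)} 166 = \frac{3}{3 \left(-4 + 7 \cdot 3\right)} 166 = 3 \cdot \frac{1}{3} \frac{1}{-4 + 21} \cdot 166 = 3 \cdot \frac{1}{3} \cdot \frac{1}{17} \cdot 166 = \frac{1}{17} \cdot 166 = \frac{166}{17}$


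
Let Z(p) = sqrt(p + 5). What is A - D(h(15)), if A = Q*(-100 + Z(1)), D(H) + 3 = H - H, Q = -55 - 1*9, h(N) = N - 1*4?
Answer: 6403 - 64*sqrt(6) ≈ 6246.2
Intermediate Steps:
h(N) = -4 + N (h(N) = N - 4 = -4 + N)
Z(p) = sqrt(5 + p)
Q = -64 (Q = -55 - 9 = -64)
D(H) = -3 (D(H) = -3 + (H - H) = -3 + 0 = -3)
A = 6400 - 64*sqrt(6) (A = -64*(-100 + sqrt(5 + 1)) = -64*(-100 + sqrt(6)) = 6400 - 64*sqrt(6) ≈ 6243.2)
A - D(h(15)) = (6400 - 64*sqrt(6)) - 1*(-3) = (6400 - 64*sqrt(6)) + 3 = 6403 - 64*sqrt(6)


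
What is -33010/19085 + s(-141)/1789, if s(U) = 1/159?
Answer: -1877941685/1085749467 ≈ -1.7296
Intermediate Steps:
s(U) = 1/159
-33010/19085 + s(-141)/1789 = -33010/19085 + (1/159)/1789 = -33010*1/19085 + (1/159)*(1/1789) = -6602/3817 + 1/284451 = -1877941685/1085749467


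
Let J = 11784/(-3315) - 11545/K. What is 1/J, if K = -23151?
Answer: -25581855/78179903 ≈ -0.32722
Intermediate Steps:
J = -78179903/25581855 (J = 11784/(-3315) - 11545/(-23151) = 11784*(-1/3315) - 11545*(-1/23151) = -3928/1105 + 11545/23151 = -78179903/25581855 ≈ -3.0561)
1/J = 1/(-78179903/25581855) = -25581855/78179903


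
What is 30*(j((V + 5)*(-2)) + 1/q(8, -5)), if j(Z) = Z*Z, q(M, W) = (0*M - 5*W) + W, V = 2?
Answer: 11763/2 ≈ 5881.5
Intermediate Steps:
q(M, W) = -4*W (q(M, W) = (0 - 5*W) + W = -5*W + W = -4*W)
j(Z) = Z²
30*(j((V + 5)*(-2)) + 1/q(8, -5)) = 30*(((2 + 5)*(-2))² + 1/(-4*(-5))) = 30*((7*(-2))² + 1/20) = 30*((-14)² + 1/20) = 30*(196 + 1/20) = 30*(3921/20) = 11763/2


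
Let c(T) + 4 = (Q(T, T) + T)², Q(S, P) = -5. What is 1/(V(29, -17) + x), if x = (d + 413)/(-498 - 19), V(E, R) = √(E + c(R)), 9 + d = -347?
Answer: 29469/136046852 + 267289*√509/136046852 ≈ 0.044542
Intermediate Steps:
d = -356 (d = -9 - 347 = -356)
c(T) = -4 + (-5 + T)²
V(E, R) = √(-4 + E + (-5 + R)²) (V(E, R) = √(E + (-4 + (-5 + R)²)) = √(-4 + E + (-5 + R)²))
x = -57/517 (x = (-356 + 413)/(-498 - 19) = 57/(-517) = 57*(-1/517) = -57/517 ≈ -0.11025)
1/(V(29, -17) + x) = 1/(√(-4 + 29 + (-5 - 17)²) - 57/517) = 1/(√(-4 + 29 + (-22)²) - 57/517) = 1/(√(-4 + 29 + 484) - 57/517) = 1/(√509 - 57/517) = 1/(-57/517 + √509)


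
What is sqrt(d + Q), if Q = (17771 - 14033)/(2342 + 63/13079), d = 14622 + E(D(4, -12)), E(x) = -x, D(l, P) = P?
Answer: 4*sqrt(5078417188423209)/2356237 ≈ 120.98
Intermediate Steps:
d = 14634 (d = 14622 - 1*(-12) = 14622 + 12 = 14634)
Q = 48889302/30631081 (Q = 3738/(2342 + 63*(1/13079)) = 3738/(2342 + 63/13079) = 3738/(30631081/13079) = 3738*(13079/30631081) = 48889302/30631081 ≈ 1.5961)
sqrt(d + Q) = sqrt(14634 + 48889302/30631081) = sqrt(448304128656/30631081) = 4*sqrt(5078417188423209)/2356237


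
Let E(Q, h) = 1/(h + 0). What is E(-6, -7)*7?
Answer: -1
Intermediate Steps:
E(Q, h) = 1/h
E(-6, -7)*7 = 7/(-7) = -⅐*7 = -1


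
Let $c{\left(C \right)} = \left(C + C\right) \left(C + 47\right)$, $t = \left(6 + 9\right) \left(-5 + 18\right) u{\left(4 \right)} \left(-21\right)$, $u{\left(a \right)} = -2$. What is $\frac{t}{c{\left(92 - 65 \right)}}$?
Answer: $\frac{455}{222} \approx 2.0495$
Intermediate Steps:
$t = 8190$ ($t = \left(6 + 9\right) \left(-5 + 18\right) \left(-2\right) \left(-21\right) = 15 \cdot 13 \left(-2\right) \left(-21\right) = 195 \left(-2\right) \left(-21\right) = \left(-390\right) \left(-21\right) = 8190$)
$c{\left(C \right)} = 2 C \left(47 + C\right)$
$\frac{t}{c{\left(92 - 65 \right)}} = \frac{8190}{2 \left(92 - 65\right) \left(47 + \left(92 - 65\right)\right)} = \frac{8190}{2 \cdot 27 \left(47 + 27\right)} = \frac{8190}{2 \cdot 27 \cdot 74} = \frac{8190}{3996} = 8190 \cdot \frac{1}{3996} = \frac{455}{222}$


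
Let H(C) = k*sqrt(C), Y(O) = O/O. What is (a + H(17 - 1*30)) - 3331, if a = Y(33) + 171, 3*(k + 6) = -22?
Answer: -3159 - 40*I*sqrt(13)/3 ≈ -3159.0 - 48.074*I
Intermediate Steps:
Y(O) = 1
k = -40/3 (k = -6 + (1/3)*(-22) = -6 - 22/3 = -40/3 ≈ -13.333)
a = 172 (a = 1 + 171 = 172)
H(C) = -40*sqrt(C)/3
(a + H(17 - 1*30)) - 3331 = (172 - 40*sqrt(17 - 1*30)/3) - 3331 = (172 - 40*sqrt(17 - 30)/3) - 3331 = (172 - 40*I*sqrt(13)/3) - 3331 = -3159 - 40*I*sqrt(13)/3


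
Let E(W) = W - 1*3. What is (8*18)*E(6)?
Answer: 432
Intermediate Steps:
E(W) = -3 + W (E(W) = W - 3 = -3 + W)
(8*18)*E(6) = (8*18)*(-3 + 6) = 144*3 = 432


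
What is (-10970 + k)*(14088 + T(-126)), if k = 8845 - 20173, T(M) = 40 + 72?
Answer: -316631600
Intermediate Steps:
T(M) = 112
k = -11328
(-10970 + k)*(14088 + T(-126)) = (-10970 - 11328)*(14088 + 112) = -22298*14200 = -316631600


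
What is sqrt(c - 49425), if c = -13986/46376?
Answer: I*sqrt(6643790357721)/11594 ≈ 222.32*I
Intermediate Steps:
c = -6993/23188 (c = -13986*1/46376 = -6993/23188 ≈ -0.30158)
sqrt(c - 49425) = sqrt(-6993/23188 - 49425) = sqrt(-1146073893/23188) = I*sqrt(6643790357721)/11594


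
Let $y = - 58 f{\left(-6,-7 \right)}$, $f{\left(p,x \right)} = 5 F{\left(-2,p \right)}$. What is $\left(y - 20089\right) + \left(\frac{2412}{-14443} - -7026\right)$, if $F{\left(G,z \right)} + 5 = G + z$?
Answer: $- \frac{134221211}{14443} \approx -9293.2$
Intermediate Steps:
$F{\left(G,z \right)} = -5 + G + z$ ($F{\left(G,z \right)} = -5 + \left(G + z\right) = -5 + G + z$)
$f{\left(p,x \right)} = -35 + 5 p$ ($f{\left(p,x \right)} = 5 \left(-5 - 2 + p\right) = 5 \left(-7 + p\right) = -35 + 5 p$)
$y = 3770$ ($y = - 58 \left(-35 + 5 \left(-6\right)\right) = - 58 \left(-35 - 30\right) = \left(-58\right) \left(-65\right) = 3770$)
$\left(y - 20089\right) + \left(\frac{2412}{-14443} - -7026\right) = \left(3770 - 20089\right) + \left(\frac{2412}{-14443} - -7026\right) = \left(3770 - 20089\right) + \left(2412 \left(- \frac{1}{14443}\right) + 7026\right) = \left(3770 - 20089\right) + \left(- \frac{2412}{14443} + 7026\right) = -16319 + \frac{101474106}{14443} = - \frac{134221211}{14443}$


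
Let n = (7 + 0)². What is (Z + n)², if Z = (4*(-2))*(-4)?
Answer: 6561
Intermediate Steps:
n = 49 (n = 7² = 49)
Z = 32 (Z = -8*(-4) = 32)
(Z + n)² = (32 + 49)² = 81² = 6561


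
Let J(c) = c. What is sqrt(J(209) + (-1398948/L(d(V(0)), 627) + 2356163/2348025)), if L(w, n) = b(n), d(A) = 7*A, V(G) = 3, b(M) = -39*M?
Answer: 8*sqrt(6797082280205854923)/1275916785 ≈ 16.347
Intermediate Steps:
L(w, n) = -39*n
sqrt(J(209) + (-1398948/L(d(V(0)), 627) + 2356163/2348025)) = sqrt(209 + (-1398948/((-39*627)) + 2356163/2348025)) = sqrt(209 + (-1398948/(-24453) + 2356163*(1/2348025))) = sqrt(209 + (-1398948*(-1/24453) + 2356163/2348025)) = sqrt(209 + (466316/8151 + 2356163/2348025)) = sqrt(209 + 371375570171/6379583925) = sqrt(1704708610496/6379583925) = 8*sqrt(6797082280205854923)/1275916785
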